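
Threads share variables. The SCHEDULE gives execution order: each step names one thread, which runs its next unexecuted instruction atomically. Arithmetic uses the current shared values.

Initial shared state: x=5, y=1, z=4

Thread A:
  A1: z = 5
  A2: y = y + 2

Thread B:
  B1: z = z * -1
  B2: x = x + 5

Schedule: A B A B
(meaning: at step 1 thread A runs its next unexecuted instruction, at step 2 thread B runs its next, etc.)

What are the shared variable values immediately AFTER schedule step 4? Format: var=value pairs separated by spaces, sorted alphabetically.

Step 1: thread A executes A1 (z = 5). Shared: x=5 y=1 z=5. PCs: A@1 B@0
Step 2: thread B executes B1 (z = z * -1). Shared: x=5 y=1 z=-5. PCs: A@1 B@1
Step 3: thread A executes A2 (y = y + 2). Shared: x=5 y=3 z=-5. PCs: A@2 B@1
Step 4: thread B executes B2 (x = x + 5). Shared: x=10 y=3 z=-5. PCs: A@2 B@2

Answer: x=10 y=3 z=-5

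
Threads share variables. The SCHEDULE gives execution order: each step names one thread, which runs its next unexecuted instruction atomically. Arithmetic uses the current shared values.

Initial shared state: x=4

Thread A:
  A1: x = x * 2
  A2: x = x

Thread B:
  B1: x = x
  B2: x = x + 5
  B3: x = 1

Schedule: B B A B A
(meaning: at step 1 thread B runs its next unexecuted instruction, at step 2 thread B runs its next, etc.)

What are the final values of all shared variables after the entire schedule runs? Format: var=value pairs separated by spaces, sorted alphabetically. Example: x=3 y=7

Step 1: thread B executes B1 (x = x). Shared: x=4. PCs: A@0 B@1
Step 2: thread B executes B2 (x = x + 5). Shared: x=9. PCs: A@0 B@2
Step 3: thread A executes A1 (x = x * 2). Shared: x=18. PCs: A@1 B@2
Step 4: thread B executes B3 (x = 1). Shared: x=1. PCs: A@1 B@3
Step 5: thread A executes A2 (x = x). Shared: x=1. PCs: A@2 B@3

Answer: x=1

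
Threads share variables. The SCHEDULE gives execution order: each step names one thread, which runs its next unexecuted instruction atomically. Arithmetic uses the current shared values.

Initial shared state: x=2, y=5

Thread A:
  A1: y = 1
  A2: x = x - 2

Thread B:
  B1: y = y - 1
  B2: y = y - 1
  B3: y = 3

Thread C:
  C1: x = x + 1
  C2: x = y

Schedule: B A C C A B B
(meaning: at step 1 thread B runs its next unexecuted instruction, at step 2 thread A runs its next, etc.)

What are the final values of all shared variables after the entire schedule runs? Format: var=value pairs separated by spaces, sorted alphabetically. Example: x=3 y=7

Step 1: thread B executes B1 (y = y - 1). Shared: x=2 y=4. PCs: A@0 B@1 C@0
Step 2: thread A executes A1 (y = 1). Shared: x=2 y=1. PCs: A@1 B@1 C@0
Step 3: thread C executes C1 (x = x + 1). Shared: x=3 y=1. PCs: A@1 B@1 C@1
Step 4: thread C executes C2 (x = y). Shared: x=1 y=1. PCs: A@1 B@1 C@2
Step 5: thread A executes A2 (x = x - 2). Shared: x=-1 y=1. PCs: A@2 B@1 C@2
Step 6: thread B executes B2 (y = y - 1). Shared: x=-1 y=0. PCs: A@2 B@2 C@2
Step 7: thread B executes B3 (y = 3). Shared: x=-1 y=3. PCs: A@2 B@3 C@2

Answer: x=-1 y=3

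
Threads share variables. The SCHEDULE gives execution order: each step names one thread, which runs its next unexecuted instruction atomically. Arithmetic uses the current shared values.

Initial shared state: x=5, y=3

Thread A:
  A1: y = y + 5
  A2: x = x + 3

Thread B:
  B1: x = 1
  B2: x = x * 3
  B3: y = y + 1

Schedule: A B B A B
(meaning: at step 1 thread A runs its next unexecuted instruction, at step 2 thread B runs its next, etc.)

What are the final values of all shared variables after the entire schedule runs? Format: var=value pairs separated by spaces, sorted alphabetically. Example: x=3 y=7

Step 1: thread A executes A1 (y = y + 5). Shared: x=5 y=8. PCs: A@1 B@0
Step 2: thread B executes B1 (x = 1). Shared: x=1 y=8. PCs: A@1 B@1
Step 3: thread B executes B2 (x = x * 3). Shared: x=3 y=8. PCs: A@1 B@2
Step 4: thread A executes A2 (x = x + 3). Shared: x=6 y=8. PCs: A@2 B@2
Step 5: thread B executes B3 (y = y + 1). Shared: x=6 y=9. PCs: A@2 B@3

Answer: x=6 y=9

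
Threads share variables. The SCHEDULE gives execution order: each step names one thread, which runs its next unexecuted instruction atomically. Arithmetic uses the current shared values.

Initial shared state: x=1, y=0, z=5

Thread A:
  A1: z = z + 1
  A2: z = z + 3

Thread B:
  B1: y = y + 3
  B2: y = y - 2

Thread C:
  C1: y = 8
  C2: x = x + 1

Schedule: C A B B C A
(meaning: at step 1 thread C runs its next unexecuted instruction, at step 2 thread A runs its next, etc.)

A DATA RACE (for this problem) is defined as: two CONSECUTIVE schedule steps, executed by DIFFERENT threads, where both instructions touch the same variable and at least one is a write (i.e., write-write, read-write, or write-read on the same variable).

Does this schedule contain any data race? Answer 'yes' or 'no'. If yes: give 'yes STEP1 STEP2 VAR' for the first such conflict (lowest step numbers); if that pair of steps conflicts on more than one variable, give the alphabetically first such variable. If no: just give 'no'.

Steps 1,2: C(r=-,w=y) vs A(r=z,w=z). No conflict.
Steps 2,3: A(r=z,w=z) vs B(r=y,w=y). No conflict.
Steps 3,4: same thread (B). No race.
Steps 4,5: B(r=y,w=y) vs C(r=x,w=x). No conflict.
Steps 5,6: C(r=x,w=x) vs A(r=z,w=z). No conflict.

Answer: no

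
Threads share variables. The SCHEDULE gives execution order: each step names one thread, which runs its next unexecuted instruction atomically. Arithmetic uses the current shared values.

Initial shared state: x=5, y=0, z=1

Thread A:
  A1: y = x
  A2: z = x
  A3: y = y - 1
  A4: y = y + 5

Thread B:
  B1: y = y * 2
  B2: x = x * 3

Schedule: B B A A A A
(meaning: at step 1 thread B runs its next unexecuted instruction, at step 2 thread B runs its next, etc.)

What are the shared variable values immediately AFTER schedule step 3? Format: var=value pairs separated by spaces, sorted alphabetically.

Step 1: thread B executes B1 (y = y * 2). Shared: x=5 y=0 z=1. PCs: A@0 B@1
Step 2: thread B executes B2 (x = x * 3). Shared: x=15 y=0 z=1. PCs: A@0 B@2
Step 3: thread A executes A1 (y = x). Shared: x=15 y=15 z=1. PCs: A@1 B@2

Answer: x=15 y=15 z=1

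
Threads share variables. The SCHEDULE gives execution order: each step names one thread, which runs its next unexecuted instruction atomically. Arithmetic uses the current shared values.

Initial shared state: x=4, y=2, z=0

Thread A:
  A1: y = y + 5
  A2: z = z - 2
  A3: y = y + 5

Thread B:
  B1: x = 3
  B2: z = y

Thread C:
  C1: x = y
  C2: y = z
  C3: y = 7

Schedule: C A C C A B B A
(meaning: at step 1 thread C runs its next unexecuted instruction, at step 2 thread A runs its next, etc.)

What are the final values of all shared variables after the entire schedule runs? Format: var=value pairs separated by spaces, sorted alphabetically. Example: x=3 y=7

Step 1: thread C executes C1 (x = y). Shared: x=2 y=2 z=0. PCs: A@0 B@0 C@1
Step 2: thread A executes A1 (y = y + 5). Shared: x=2 y=7 z=0. PCs: A@1 B@0 C@1
Step 3: thread C executes C2 (y = z). Shared: x=2 y=0 z=0. PCs: A@1 B@0 C@2
Step 4: thread C executes C3 (y = 7). Shared: x=2 y=7 z=0. PCs: A@1 B@0 C@3
Step 5: thread A executes A2 (z = z - 2). Shared: x=2 y=7 z=-2. PCs: A@2 B@0 C@3
Step 6: thread B executes B1 (x = 3). Shared: x=3 y=7 z=-2. PCs: A@2 B@1 C@3
Step 7: thread B executes B2 (z = y). Shared: x=3 y=7 z=7. PCs: A@2 B@2 C@3
Step 8: thread A executes A3 (y = y + 5). Shared: x=3 y=12 z=7. PCs: A@3 B@2 C@3

Answer: x=3 y=12 z=7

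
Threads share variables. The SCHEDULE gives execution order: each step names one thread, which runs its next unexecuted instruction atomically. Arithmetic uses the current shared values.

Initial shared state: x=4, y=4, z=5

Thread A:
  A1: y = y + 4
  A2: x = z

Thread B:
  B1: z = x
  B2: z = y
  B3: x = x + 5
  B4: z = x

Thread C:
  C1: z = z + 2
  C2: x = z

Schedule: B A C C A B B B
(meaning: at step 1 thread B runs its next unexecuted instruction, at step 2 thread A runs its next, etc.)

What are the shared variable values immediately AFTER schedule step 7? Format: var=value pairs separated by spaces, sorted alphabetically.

Answer: x=11 y=8 z=8

Derivation:
Step 1: thread B executes B1 (z = x). Shared: x=4 y=4 z=4. PCs: A@0 B@1 C@0
Step 2: thread A executes A1 (y = y + 4). Shared: x=4 y=8 z=4. PCs: A@1 B@1 C@0
Step 3: thread C executes C1 (z = z + 2). Shared: x=4 y=8 z=6. PCs: A@1 B@1 C@1
Step 4: thread C executes C2 (x = z). Shared: x=6 y=8 z=6. PCs: A@1 B@1 C@2
Step 5: thread A executes A2 (x = z). Shared: x=6 y=8 z=6. PCs: A@2 B@1 C@2
Step 6: thread B executes B2 (z = y). Shared: x=6 y=8 z=8. PCs: A@2 B@2 C@2
Step 7: thread B executes B3 (x = x + 5). Shared: x=11 y=8 z=8. PCs: A@2 B@3 C@2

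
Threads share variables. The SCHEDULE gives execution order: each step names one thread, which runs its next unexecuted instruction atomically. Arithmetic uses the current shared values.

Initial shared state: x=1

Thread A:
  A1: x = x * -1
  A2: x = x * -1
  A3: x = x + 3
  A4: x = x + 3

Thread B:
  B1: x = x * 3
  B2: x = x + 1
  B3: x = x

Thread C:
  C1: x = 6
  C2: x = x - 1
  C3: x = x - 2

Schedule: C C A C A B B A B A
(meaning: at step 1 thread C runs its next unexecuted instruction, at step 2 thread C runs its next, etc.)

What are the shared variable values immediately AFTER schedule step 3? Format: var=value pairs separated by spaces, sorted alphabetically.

Step 1: thread C executes C1 (x = 6). Shared: x=6. PCs: A@0 B@0 C@1
Step 2: thread C executes C2 (x = x - 1). Shared: x=5. PCs: A@0 B@0 C@2
Step 3: thread A executes A1 (x = x * -1). Shared: x=-5. PCs: A@1 B@0 C@2

Answer: x=-5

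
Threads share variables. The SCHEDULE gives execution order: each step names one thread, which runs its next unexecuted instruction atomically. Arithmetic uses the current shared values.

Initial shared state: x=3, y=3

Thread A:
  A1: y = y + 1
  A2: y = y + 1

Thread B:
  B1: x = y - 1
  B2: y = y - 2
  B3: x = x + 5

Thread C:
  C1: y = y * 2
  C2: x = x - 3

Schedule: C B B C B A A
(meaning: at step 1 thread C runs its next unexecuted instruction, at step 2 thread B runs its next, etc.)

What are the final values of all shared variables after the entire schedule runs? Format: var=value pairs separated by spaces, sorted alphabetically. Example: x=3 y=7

Answer: x=7 y=6

Derivation:
Step 1: thread C executes C1 (y = y * 2). Shared: x=3 y=6. PCs: A@0 B@0 C@1
Step 2: thread B executes B1 (x = y - 1). Shared: x=5 y=6. PCs: A@0 B@1 C@1
Step 3: thread B executes B2 (y = y - 2). Shared: x=5 y=4. PCs: A@0 B@2 C@1
Step 4: thread C executes C2 (x = x - 3). Shared: x=2 y=4. PCs: A@0 B@2 C@2
Step 5: thread B executes B3 (x = x + 5). Shared: x=7 y=4. PCs: A@0 B@3 C@2
Step 6: thread A executes A1 (y = y + 1). Shared: x=7 y=5. PCs: A@1 B@3 C@2
Step 7: thread A executes A2 (y = y + 1). Shared: x=7 y=6. PCs: A@2 B@3 C@2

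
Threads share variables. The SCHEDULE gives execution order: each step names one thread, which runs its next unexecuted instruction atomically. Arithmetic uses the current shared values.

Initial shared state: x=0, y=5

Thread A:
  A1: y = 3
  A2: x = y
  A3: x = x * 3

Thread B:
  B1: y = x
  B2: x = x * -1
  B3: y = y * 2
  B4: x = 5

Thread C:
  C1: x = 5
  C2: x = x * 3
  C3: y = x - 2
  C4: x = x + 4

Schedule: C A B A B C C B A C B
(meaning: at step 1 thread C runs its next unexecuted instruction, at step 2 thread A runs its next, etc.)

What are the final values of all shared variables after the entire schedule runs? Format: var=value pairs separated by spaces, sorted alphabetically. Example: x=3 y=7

Step 1: thread C executes C1 (x = 5). Shared: x=5 y=5. PCs: A@0 B@0 C@1
Step 2: thread A executes A1 (y = 3). Shared: x=5 y=3. PCs: A@1 B@0 C@1
Step 3: thread B executes B1 (y = x). Shared: x=5 y=5. PCs: A@1 B@1 C@1
Step 4: thread A executes A2 (x = y). Shared: x=5 y=5. PCs: A@2 B@1 C@1
Step 5: thread B executes B2 (x = x * -1). Shared: x=-5 y=5. PCs: A@2 B@2 C@1
Step 6: thread C executes C2 (x = x * 3). Shared: x=-15 y=5. PCs: A@2 B@2 C@2
Step 7: thread C executes C3 (y = x - 2). Shared: x=-15 y=-17. PCs: A@2 B@2 C@3
Step 8: thread B executes B3 (y = y * 2). Shared: x=-15 y=-34. PCs: A@2 B@3 C@3
Step 9: thread A executes A3 (x = x * 3). Shared: x=-45 y=-34. PCs: A@3 B@3 C@3
Step 10: thread C executes C4 (x = x + 4). Shared: x=-41 y=-34. PCs: A@3 B@3 C@4
Step 11: thread B executes B4 (x = 5). Shared: x=5 y=-34. PCs: A@3 B@4 C@4

Answer: x=5 y=-34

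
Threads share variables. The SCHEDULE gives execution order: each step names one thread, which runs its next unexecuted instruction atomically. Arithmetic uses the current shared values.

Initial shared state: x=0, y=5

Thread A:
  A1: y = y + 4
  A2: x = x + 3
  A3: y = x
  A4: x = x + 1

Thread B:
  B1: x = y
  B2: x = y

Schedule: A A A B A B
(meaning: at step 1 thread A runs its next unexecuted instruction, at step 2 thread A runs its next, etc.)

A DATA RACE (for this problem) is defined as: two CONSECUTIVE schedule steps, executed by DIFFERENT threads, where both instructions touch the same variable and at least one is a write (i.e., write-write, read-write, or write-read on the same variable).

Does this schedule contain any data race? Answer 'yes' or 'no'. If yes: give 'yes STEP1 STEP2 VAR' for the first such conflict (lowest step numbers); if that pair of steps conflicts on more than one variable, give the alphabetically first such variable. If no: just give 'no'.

Answer: yes 3 4 x

Derivation:
Steps 1,2: same thread (A). No race.
Steps 2,3: same thread (A). No race.
Steps 3,4: A(y = x) vs B(x = y). RACE on x (R-W), y (W-R). Multiple vars; alphabetically first is x.
Steps 4,5: B(x = y) vs A(x = x + 1). RACE on x (W-W).
Steps 5,6: A(x = x + 1) vs B(x = y). RACE on x (W-W).
First conflict at steps 3,4.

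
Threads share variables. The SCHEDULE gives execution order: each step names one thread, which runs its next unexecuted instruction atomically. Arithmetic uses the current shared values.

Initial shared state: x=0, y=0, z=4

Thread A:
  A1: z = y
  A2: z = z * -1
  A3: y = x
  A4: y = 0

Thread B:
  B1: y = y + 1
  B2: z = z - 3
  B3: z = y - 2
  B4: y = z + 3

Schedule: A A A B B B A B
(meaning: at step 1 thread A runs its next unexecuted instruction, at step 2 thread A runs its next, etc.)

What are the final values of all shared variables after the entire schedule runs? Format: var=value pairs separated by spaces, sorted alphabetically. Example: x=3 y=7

Answer: x=0 y=2 z=-1

Derivation:
Step 1: thread A executes A1 (z = y). Shared: x=0 y=0 z=0. PCs: A@1 B@0
Step 2: thread A executes A2 (z = z * -1). Shared: x=0 y=0 z=0. PCs: A@2 B@0
Step 3: thread A executes A3 (y = x). Shared: x=0 y=0 z=0. PCs: A@3 B@0
Step 4: thread B executes B1 (y = y + 1). Shared: x=0 y=1 z=0. PCs: A@3 B@1
Step 5: thread B executes B2 (z = z - 3). Shared: x=0 y=1 z=-3. PCs: A@3 B@2
Step 6: thread B executes B3 (z = y - 2). Shared: x=0 y=1 z=-1. PCs: A@3 B@3
Step 7: thread A executes A4 (y = 0). Shared: x=0 y=0 z=-1. PCs: A@4 B@3
Step 8: thread B executes B4 (y = z + 3). Shared: x=0 y=2 z=-1. PCs: A@4 B@4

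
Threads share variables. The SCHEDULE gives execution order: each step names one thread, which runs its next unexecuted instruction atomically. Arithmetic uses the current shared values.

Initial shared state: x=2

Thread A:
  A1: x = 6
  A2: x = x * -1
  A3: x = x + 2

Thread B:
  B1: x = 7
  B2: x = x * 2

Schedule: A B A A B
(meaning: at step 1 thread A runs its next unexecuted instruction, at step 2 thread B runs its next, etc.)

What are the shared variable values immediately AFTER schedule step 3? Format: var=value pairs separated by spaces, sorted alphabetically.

Answer: x=-7

Derivation:
Step 1: thread A executes A1 (x = 6). Shared: x=6. PCs: A@1 B@0
Step 2: thread B executes B1 (x = 7). Shared: x=7. PCs: A@1 B@1
Step 3: thread A executes A2 (x = x * -1). Shared: x=-7. PCs: A@2 B@1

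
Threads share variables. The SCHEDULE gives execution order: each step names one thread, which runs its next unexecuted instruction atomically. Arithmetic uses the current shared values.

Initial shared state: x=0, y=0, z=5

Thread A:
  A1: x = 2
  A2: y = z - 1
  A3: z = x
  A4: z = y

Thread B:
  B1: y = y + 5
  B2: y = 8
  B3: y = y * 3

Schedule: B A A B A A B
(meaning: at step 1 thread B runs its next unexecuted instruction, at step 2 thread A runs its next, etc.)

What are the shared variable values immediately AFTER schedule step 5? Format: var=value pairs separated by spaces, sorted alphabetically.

Answer: x=2 y=8 z=2

Derivation:
Step 1: thread B executes B1 (y = y + 5). Shared: x=0 y=5 z=5. PCs: A@0 B@1
Step 2: thread A executes A1 (x = 2). Shared: x=2 y=5 z=5. PCs: A@1 B@1
Step 3: thread A executes A2 (y = z - 1). Shared: x=2 y=4 z=5. PCs: A@2 B@1
Step 4: thread B executes B2 (y = 8). Shared: x=2 y=8 z=5. PCs: A@2 B@2
Step 5: thread A executes A3 (z = x). Shared: x=2 y=8 z=2. PCs: A@3 B@2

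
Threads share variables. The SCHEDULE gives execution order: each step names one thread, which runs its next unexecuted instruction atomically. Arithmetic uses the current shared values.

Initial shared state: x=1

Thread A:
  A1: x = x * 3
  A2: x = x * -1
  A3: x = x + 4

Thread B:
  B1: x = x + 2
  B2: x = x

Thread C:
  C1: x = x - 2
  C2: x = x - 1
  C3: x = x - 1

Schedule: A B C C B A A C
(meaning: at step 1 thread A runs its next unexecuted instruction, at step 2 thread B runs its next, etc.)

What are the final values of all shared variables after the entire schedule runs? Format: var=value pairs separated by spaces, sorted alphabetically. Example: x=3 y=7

Step 1: thread A executes A1 (x = x * 3). Shared: x=3. PCs: A@1 B@0 C@0
Step 2: thread B executes B1 (x = x + 2). Shared: x=5. PCs: A@1 B@1 C@0
Step 3: thread C executes C1 (x = x - 2). Shared: x=3. PCs: A@1 B@1 C@1
Step 4: thread C executes C2 (x = x - 1). Shared: x=2. PCs: A@1 B@1 C@2
Step 5: thread B executes B2 (x = x). Shared: x=2. PCs: A@1 B@2 C@2
Step 6: thread A executes A2 (x = x * -1). Shared: x=-2. PCs: A@2 B@2 C@2
Step 7: thread A executes A3 (x = x + 4). Shared: x=2. PCs: A@3 B@2 C@2
Step 8: thread C executes C3 (x = x - 1). Shared: x=1. PCs: A@3 B@2 C@3

Answer: x=1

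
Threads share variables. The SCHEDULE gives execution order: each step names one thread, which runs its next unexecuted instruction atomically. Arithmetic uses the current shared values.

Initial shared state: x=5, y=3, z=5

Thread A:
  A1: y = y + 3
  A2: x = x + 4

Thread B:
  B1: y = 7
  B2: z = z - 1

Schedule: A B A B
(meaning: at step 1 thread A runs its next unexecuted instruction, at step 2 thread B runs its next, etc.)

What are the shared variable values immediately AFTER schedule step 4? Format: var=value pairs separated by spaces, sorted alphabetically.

Step 1: thread A executes A1 (y = y + 3). Shared: x=5 y=6 z=5. PCs: A@1 B@0
Step 2: thread B executes B1 (y = 7). Shared: x=5 y=7 z=5. PCs: A@1 B@1
Step 3: thread A executes A2 (x = x + 4). Shared: x=9 y=7 z=5. PCs: A@2 B@1
Step 4: thread B executes B2 (z = z - 1). Shared: x=9 y=7 z=4. PCs: A@2 B@2

Answer: x=9 y=7 z=4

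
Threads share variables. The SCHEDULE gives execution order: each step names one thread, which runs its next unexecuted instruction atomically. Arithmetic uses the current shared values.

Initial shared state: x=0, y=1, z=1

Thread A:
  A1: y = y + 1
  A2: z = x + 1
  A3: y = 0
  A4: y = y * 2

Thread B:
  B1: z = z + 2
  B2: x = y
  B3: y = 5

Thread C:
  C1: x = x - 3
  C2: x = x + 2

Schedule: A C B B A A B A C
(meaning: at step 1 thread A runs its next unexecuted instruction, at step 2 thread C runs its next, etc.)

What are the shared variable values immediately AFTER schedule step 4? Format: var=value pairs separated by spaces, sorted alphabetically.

Step 1: thread A executes A1 (y = y + 1). Shared: x=0 y=2 z=1. PCs: A@1 B@0 C@0
Step 2: thread C executes C1 (x = x - 3). Shared: x=-3 y=2 z=1. PCs: A@1 B@0 C@1
Step 3: thread B executes B1 (z = z + 2). Shared: x=-3 y=2 z=3. PCs: A@1 B@1 C@1
Step 4: thread B executes B2 (x = y). Shared: x=2 y=2 z=3. PCs: A@1 B@2 C@1

Answer: x=2 y=2 z=3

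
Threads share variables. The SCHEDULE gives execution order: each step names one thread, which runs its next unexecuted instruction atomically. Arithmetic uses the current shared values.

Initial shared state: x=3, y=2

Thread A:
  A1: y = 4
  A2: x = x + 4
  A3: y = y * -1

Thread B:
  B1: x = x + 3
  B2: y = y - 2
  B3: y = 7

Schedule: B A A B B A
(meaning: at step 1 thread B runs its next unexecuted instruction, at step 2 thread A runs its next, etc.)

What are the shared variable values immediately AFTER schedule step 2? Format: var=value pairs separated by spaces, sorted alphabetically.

Step 1: thread B executes B1 (x = x + 3). Shared: x=6 y=2. PCs: A@0 B@1
Step 2: thread A executes A1 (y = 4). Shared: x=6 y=4. PCs: A@1 B@1

Answer: x=6 y=4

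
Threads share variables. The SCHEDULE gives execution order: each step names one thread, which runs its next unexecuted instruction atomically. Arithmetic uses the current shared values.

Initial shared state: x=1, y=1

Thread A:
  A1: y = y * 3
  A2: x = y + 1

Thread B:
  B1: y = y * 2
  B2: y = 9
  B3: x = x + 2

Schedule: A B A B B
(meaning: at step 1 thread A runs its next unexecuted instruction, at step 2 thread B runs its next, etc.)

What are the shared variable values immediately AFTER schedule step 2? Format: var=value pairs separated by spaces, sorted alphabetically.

Step 1: thread A executes A1 (y = y * 3). Shared: x=1 y=3. PCs: A@1 B@0
Step 2: thread B executes B1 (y = y * 2). Shared: x=1 y=6. PCs: A@1 B@1

Answer: x=1 y=6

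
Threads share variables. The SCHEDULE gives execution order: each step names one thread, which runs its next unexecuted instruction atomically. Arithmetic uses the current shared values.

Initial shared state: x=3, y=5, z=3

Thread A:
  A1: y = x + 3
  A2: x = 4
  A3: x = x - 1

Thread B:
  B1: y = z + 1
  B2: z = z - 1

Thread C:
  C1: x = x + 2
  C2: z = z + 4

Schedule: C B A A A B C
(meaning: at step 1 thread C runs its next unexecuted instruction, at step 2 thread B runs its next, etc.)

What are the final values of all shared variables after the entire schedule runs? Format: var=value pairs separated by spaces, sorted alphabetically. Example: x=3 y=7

Step 1: thread C executes C1 (x = x + 2). Shared: x=5 y=5 z=3. PCs: A@0 B@0 C@1
Step 2: thread B executes B1 (y = z + 1). Shared: x=5 y=4 z=3. PCs: A@0 B@1 C@1
Step 3: thread A executes A1 (y = x + 3). Shared: x=5 y=8 z=3. PCs: A@1 B@1 C@1
Step 4: thread A executes A2 (x = 4). Shared: x=4 y=8 z=3. PCs: A@2 B@1 C@1
Step 5: thread A executes A3 (x = x - 1). Shared: x=3 y=8 z=3. PCs: A@3 B@1 C@1
Step 6: thread B executes B2 (z = z - 1). Shared: x=3 y=8 z=2. PCs: A@3 B@2 C@1
Step 7: thread C executes C2 (z = z + 4). Shared: x=3 y=8 z=6. PCs: A@3 B@2 C@2

Answer: x=3 y=8 z=6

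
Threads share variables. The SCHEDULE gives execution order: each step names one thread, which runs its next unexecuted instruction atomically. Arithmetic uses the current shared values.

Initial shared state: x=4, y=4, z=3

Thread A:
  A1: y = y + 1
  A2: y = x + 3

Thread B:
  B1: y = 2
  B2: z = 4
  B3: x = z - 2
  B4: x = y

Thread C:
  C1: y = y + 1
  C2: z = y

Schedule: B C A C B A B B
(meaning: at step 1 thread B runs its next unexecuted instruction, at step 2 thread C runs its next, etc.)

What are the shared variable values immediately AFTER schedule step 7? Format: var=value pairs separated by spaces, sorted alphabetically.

Answer: x=2 y=7 z=4

Derivation:
Step 1: thread B executes B1 (y = 2). Shared: x=4 y=2 z=3. PCs: A@0 B@1 C@0
Step 2: thread C executes C1 (y = y + 1). Shared: x=4 y=3 z=3. PCs: A@0 B@1 C@1
Step 3: thread A executes A1 (y = y + 1). Shared: x=4 y=4 z=3. PCs: A@1 B@1 C@1
Step 4: thread C executes C2 (z = y). Shared: x=4 y=4 z=4. PCs: A@1 B@1 C@2
Step 5: thread B executes B2 (z = 4). Shared: x=4 y=4 z=4. PCs: A@1 B@2 C@2
Step 6: thread A executes A2 (y = x + 3). Shared: x=4 y=7 z=4. PCs: A@2 B@2 C@2
Step 7: thread B executes B3 (x = z - 2). Shared: x=2 y=7 z=4. PCs: A@2 B@3 C@2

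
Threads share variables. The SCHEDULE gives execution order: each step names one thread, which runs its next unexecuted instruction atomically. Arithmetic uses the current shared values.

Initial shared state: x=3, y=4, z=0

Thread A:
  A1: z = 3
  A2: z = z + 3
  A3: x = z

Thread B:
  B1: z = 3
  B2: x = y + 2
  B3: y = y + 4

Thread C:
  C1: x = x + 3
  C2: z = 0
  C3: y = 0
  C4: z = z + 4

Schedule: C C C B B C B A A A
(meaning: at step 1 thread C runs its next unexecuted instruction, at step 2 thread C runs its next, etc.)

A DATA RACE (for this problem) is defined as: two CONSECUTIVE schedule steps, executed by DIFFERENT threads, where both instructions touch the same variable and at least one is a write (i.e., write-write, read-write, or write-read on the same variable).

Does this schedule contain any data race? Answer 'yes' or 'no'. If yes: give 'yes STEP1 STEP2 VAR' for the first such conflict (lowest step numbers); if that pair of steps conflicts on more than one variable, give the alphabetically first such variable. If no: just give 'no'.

Answer: no

Derivation:
Steps 1,2: same thread (C). No race.
Steps 2,3: same thread (C). No race.
Steps 3,4: C(r=-,w=y) vs B(r=-,w=z). No conflict.
Steps 4,5: same thread (B). No race.
Steps 5,6: B(r=y,w=x) vs C(r=z,w=z). No conflict.
Steps 6,7: C(r=z,w=z) vs B(r=y,w=y). No conflict.
Steps 7,8: B(r=y,w=y) vs A(r=-,w=z). No conflict.
Steps 8,9: same thread (A). No race.
Steps 9,10: same thread (A). No race.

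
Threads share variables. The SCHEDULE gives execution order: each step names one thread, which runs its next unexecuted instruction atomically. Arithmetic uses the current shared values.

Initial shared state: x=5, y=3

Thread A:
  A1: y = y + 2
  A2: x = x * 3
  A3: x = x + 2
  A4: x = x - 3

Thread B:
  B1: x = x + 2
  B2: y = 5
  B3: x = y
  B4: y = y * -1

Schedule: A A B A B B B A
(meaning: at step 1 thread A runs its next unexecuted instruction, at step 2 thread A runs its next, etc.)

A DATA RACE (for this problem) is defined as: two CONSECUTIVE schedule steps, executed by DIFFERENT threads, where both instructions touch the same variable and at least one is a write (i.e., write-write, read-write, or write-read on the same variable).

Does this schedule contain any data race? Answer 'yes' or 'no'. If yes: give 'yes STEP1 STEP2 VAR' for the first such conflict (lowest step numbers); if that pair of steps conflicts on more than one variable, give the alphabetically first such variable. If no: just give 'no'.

Answer: yes 2 3 x

Derivation:
Steps 1,2: same thread (A). No race.
Steps 2,3: A(x = x * 3) vs B(x = x + 2). RACE on x (W-W).
Steps 3,4: B(x = x + 2) vs A(x = x + 2). RACE on x (W-W).
Steps 4,5: A(r=x,w=x) vs B(r=-,w=y). No conflict.
Steps 5,6: same thread (B). No race.
Steps 6,7: same thread (B). No race.
Steps 7,8: B(r=y,w=y) vs A(r=x,w=x). No conflict.
First conflict at steps 2,3.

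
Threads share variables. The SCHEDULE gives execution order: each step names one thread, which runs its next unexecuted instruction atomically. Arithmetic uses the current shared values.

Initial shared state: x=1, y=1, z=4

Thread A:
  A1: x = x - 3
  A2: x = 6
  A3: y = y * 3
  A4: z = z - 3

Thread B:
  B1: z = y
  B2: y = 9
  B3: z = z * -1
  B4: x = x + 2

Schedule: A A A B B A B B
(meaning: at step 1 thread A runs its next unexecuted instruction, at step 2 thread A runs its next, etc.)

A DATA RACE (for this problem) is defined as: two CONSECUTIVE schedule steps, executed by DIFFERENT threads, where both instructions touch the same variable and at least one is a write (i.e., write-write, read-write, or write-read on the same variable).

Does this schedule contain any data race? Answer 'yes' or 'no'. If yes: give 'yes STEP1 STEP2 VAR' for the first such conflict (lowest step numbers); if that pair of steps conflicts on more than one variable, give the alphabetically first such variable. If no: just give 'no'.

Steps 1,2: same thread (A). No race.
Steps 2,3: same thread (A). No race.
Steps 3,4: A(y = y * 3) vs B(z = y). RACE on y (W-R).
Steps 4,5: same thread (B). No race.
Steps 5,6: B(r=-,w=y) vs A(r=z,w=z). No conflict.
Steps 6,7: A(z = z - 3) vs B(z = z * -1). RACE on z (W-W).
Steps 7,8: same thread (B). No race.
First conflict at steps 3,4.

Answer: yes 3 4 y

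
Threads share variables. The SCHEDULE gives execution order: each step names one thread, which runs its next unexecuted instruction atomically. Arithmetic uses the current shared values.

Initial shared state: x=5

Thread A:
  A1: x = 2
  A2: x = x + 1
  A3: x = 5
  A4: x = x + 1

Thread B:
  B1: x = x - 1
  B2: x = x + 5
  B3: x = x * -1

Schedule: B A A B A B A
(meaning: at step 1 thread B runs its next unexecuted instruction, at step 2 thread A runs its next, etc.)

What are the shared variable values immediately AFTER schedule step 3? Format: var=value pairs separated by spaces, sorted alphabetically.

Answer: x=3

Derivation:
Step 1: thread B executes B1 (x = x - 1). Shared: x=4. PCs: A@0 B@1
Step 2: thread A executes A1 (x = 2). Shared: x=2. PCs: A@1 B@1
Step 3: thread A executes A2 (x = x + 1). Shared: x=3. PCs: A@2 B@1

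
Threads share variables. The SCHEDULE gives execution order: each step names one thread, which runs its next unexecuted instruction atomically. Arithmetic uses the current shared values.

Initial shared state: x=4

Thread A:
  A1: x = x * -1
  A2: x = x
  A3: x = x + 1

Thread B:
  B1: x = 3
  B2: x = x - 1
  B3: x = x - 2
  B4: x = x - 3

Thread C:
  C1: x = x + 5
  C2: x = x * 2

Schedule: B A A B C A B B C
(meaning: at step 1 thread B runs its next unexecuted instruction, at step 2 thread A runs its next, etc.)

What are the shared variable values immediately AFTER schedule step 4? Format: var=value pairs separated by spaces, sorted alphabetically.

Answer: x=-4

Derivation:
Step 1: thread B executes B1 (x = 3). Shared: x=3. PCs: A@0 B@1 C@0
Step 2: thread A executes A1 (x = x * -1). Shared: x=-3. PCs: A@1 B@1 C@0
Step 3: thread A executes A2 (x = x). Shared: x=-3. PCs: A@2 B@1 C@0
Step 4: thread B executes B2 (x = x - 1). Shared: x=-4. PCs: A@2 B@2 C@0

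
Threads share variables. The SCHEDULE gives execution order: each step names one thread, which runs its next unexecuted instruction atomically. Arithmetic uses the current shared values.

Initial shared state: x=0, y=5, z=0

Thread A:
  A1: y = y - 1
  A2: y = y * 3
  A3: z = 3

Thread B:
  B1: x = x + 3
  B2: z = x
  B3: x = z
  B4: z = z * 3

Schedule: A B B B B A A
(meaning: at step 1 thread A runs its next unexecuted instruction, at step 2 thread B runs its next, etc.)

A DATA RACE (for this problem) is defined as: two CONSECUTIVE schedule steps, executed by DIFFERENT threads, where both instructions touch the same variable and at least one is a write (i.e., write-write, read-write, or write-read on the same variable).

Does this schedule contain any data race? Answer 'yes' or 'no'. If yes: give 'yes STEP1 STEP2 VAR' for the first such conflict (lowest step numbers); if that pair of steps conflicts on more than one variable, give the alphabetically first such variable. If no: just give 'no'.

Answer: no

Derivation:
Steps 1,2: A(r=y,w=y) vs B(r=x,w=x). No conflict.
Steps 2,3: same thread (B). No race.
Steps 3,4: same thread (B). No race.
Steps 4,5: same thread (B). No race.
Steps 5,6: B(r=z,w=z) vs A(r=y,w=y). No conflict.
Steps 6,7: same thread (A). No race.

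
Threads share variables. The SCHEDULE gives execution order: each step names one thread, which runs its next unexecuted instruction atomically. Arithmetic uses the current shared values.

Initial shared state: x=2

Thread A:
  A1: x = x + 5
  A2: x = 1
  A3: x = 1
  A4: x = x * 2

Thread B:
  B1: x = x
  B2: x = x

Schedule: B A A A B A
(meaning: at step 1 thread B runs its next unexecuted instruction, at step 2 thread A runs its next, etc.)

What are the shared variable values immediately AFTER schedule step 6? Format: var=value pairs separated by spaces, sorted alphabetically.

Step 1: thread B executes B1 (x = x). Shared: x=2. PCs: A@0 B@1
Step 2: thread A executes A1 (x = x + 5). Shared: x=7. PCs: A@1 B@1
Step 3: thread A executes A2 (x = 1). Shared: x=1. PCs: A@2 B@1
Step 4: thread A executes A3 (x = 1). Shared: x=1. PCs: A@3 B@1
Step 5: thread B executes B2 (x = x). Shared: x=1. PCs: A@3 B@2
Step 6: thread A executes A4 (x = x * 2). Shared: x=2. PCs: A@4 B@2

Answer: x=2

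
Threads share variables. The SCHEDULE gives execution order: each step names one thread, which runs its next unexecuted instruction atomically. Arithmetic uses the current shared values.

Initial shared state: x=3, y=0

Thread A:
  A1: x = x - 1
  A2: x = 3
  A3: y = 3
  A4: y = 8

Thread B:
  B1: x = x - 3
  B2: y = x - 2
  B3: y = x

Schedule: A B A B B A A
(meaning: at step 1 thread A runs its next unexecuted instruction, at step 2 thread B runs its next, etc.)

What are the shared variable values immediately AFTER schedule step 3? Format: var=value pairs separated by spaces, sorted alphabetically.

Answer: x=3 y=0

Derivation:
Step 1: thread A executes A1 (x = x - 1). Shared: x=2 y=0. PCs: A@1 B@0
Step 2: thread B executes B1 (x = x - 3). Shared: x=-1 y=0. PCs: A@1 B@1
Step 3: thread A executes A2 (x = 3). Shared: x=3 y=0. PCs: A@2 B@1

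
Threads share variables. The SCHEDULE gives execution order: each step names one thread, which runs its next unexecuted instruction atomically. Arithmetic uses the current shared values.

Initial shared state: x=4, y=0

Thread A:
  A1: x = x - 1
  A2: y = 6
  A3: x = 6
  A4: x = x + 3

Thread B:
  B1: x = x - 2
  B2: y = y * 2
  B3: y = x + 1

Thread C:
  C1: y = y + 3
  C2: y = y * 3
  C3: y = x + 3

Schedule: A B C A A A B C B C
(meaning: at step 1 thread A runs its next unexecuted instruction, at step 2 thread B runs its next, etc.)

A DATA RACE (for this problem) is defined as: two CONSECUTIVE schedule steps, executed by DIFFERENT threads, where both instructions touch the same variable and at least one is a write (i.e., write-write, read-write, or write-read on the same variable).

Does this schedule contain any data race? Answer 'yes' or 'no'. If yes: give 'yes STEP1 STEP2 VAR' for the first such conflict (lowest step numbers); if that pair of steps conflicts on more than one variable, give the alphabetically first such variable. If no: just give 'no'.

Answer: yes 1 2 x

Derivation:
Steps 1,2: A(x = x - 1) vs B(x = x - 2). RACE on x (W-W).
Steps 2,3: B(r=x,w=x) vs C(r=y,w=y). No conflict.
Steps 3,4: C(y = y + 3) vs A(y = 6). RACE on y (W-W).
Steps 4,5: same thread (A). No race.
Steps 5,6: same thread (A). No race.
Steps 6,7: A(r=x,w=x) vs B(r=y,w=y). No conflict.
Steps 7,8: B(y = y * 2) vs C(y = y * 3). RACE on y (W-W).
Steps 8,9: C(y = y * 3) vs B(y = x + 1). RACE on y (W-W).
Steps 9,10: B(y = x + 1) vs C(y = x + 3). RACE on y (W-W).
First conflict at steps 1,2.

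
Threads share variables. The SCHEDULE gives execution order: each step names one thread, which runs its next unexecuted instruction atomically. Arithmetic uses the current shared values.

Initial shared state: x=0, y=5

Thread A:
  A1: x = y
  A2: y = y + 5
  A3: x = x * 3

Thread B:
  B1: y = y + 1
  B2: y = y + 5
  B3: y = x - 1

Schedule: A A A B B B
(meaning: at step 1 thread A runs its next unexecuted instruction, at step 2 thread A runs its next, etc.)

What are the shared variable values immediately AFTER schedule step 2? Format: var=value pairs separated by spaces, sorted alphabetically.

Answer: x=5 y=10

Derivation:
Step 1: thread A executes A1 (x = y). Shared: x=5 y=5. PCs: A@1 B@0
Step 2: thread A executes A2 (y = y + 5). Shared: x=5 y=10. PCs: A@2 B@0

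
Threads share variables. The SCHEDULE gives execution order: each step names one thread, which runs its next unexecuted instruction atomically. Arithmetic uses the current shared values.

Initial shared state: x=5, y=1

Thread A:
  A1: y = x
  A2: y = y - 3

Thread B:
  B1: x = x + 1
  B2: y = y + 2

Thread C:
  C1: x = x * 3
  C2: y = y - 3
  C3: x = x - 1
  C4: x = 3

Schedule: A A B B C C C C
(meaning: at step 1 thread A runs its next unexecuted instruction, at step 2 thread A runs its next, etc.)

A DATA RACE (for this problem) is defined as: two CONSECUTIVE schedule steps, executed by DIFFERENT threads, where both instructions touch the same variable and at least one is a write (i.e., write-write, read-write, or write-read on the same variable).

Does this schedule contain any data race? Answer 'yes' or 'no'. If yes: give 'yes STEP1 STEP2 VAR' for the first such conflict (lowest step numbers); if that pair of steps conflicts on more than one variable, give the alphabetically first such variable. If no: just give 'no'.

Answer: no

Derivation:
Steps 1,2: same thread (A). No race.
Steps 2,3: A(r=y,w=y) vs B(r=x,w=x). No conflict.
Steps 3,4: same thread (B). No race.
Steps 4,5: B(r=y,w=y) vs C(r=x,w=x). No conflict.
Steps 5,6: same thread (C). No race.
Steps 6,7: same thread (C). No race.
Steps 7,8: same thread (C). No race.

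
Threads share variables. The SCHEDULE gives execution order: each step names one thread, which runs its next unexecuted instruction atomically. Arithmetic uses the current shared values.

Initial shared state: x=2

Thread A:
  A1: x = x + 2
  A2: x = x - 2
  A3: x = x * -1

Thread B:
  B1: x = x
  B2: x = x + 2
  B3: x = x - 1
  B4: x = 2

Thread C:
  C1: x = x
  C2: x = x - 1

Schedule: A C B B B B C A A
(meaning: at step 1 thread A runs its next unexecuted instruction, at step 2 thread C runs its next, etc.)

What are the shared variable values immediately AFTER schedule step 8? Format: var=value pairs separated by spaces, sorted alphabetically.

Answer: x=-1

Derivation:
Step 1: thread A executes A1 (x = x + 2). Shared: x=4. PCs: A@1 B@0 C@0
Step 2: thread C executes C1 (x = x). Shared: x=4. PCs: A@1 B@0 C@1
Step 3: thread B executes B1 (x = x). Shared: x=4. PCs: A@1 B@1 C@1
Step 4: thread B executes B2 (x = x + 2). Shared: x=6. PCs: A@1 B@2 C@1
Step 5: thread B executes B3 (x = x - 1). Shared: x=5. PCs: A@1 B@3 C@1
Step 6: thread B executes B4 (x = 2). Shared: x=2. PCs: A@1 B@4 C@1
Step 7: thread C executes C2 (x = x - 1). Shared: x=1. PCs: A@1 B@4 C@2
Step 8: thread A executes A2 (x = x - 2). Shared: x=-1. PCs: A@2 B@4 C@2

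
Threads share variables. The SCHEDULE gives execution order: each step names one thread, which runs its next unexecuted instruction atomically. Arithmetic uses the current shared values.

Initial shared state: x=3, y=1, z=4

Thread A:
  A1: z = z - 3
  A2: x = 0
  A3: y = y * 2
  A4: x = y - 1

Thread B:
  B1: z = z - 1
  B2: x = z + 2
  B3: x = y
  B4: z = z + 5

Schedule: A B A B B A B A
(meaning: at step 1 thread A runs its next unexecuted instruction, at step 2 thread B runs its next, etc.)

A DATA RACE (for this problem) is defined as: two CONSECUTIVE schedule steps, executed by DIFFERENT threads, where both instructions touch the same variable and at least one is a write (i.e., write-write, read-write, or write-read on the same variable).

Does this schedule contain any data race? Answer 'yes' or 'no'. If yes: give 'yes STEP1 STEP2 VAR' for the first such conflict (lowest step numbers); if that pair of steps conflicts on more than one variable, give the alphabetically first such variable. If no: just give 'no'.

Steps 1,2: A(z = z - 3) vs B(z = z - 1). RACE on z (W-W).
Steps 2,3: B(r=z,w=z) vs A(r=-,w=x). No conflict.
Steps 3,4: A(x = 0) vs B(x = z + 2). RACE on x (W-W).
Steps 4,5: same thread (B). No race.
Steps 5,6: B(x = y) vs A(y = y * 2). RACE on y (R-W).
Steps 6,7: A(r=y,w=y) vs B(r=z,w=z). No conflict.
Steps 7,8: B(r=z,w=z) vs A(r=y,w=x). No conflict.
First conflict at steps 1,2.

Answer: yes 1 2 z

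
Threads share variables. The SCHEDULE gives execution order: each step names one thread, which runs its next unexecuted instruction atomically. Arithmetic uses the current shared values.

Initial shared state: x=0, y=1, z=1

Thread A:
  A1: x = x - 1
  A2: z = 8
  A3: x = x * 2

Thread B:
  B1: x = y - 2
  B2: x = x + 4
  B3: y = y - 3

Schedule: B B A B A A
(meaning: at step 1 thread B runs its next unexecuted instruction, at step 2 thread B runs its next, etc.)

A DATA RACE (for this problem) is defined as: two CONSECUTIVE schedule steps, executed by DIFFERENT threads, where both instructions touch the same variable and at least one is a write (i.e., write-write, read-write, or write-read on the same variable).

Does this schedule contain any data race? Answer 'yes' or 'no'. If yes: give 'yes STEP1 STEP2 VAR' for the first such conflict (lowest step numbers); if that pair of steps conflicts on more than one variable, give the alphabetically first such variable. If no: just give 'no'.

Steps 1,2: same thread (B). No race.
Steps 2,3: B(x = x + 4) vs A(x = x - 1). RACE on x (W-W).
Steps 3,4: A(r=x,w=x) vs B(r=y,w=y). No conflict.
Steps 4,5: B(r=y,w=y) vs A(r=-,w=z). No conflict.
Steps 5,6: same thread (A). No race.
First conflict at steps 2,3.

Answer: yes 2 3 x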